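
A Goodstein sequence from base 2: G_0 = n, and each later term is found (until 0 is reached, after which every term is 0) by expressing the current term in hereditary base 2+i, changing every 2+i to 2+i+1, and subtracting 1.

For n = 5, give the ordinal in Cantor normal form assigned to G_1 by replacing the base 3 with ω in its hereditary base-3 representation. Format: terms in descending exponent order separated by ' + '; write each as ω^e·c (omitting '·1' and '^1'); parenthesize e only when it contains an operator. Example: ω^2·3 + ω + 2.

step 0: 5 = 2^2 + 1; sub 3 for 2: 3^3 + 1; = 28; G_1 = 28−1 = 27
step 1: 27 = 3^3; sub 4 for 3: 4^4; = 256; G_2 = 256−1 = 255

ω^ω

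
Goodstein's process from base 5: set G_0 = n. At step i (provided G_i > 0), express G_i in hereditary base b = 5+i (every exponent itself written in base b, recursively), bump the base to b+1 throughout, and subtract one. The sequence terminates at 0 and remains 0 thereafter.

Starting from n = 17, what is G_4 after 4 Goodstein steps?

24

17 —HB5→ 3·5 + 2 —bump→ 3·6 + 2 = 20 —(−1)→ 19
19 —HB6→ 3·6 + 1 —bump→ 3·7 + 1 = 22 —(−1)→ 21
21 —HB7→ 3·7 —bump→ 3·8 = 24 —(−1)→ 23
23 —HB8→ 2·8 + 7 —bump→ 2·9 + 7 = 25 —(−1)→ 24
24 —HB9→ 2·9 + 6 —bump→ 2·10 + 6 = 26 —(−1)→ 25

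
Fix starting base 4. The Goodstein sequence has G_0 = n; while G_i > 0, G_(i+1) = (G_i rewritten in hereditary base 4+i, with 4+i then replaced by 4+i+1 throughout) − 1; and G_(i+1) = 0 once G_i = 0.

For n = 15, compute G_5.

[0] 15 ≡ 3·4 + 3 (base 4). Lift 5: 18. −1: 17.
[1] 17 ≡ 3·5 + 2 (base 5). Lift 6: 20. −1: 19.
[2] 19 ≡ 3·6 + 1 (base 6). Lift 7: 22. −1: 21.
[3] 21 ≡ 3·7 (base 7). Lift 8: 24. −1: 23.
[4] 23 ≡ 2·8 + 7 (base 8). Lift 9: 25. −1: 24.
[5] 24 ≡ 2·9 + 6 (base 9). Lift 10: 26. −1: 25.

24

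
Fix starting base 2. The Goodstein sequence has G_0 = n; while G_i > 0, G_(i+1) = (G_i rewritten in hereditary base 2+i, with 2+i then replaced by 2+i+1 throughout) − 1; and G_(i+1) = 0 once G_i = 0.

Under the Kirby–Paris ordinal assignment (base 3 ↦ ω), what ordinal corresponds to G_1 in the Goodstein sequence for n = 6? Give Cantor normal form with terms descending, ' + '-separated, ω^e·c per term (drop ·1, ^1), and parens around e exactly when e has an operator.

(0) 6|_2 = 2^2 + 2 ↦ 3^3 + 3|_3 = 30 ⇒ 29
(1) 29|_3 = 3^3 + 2 ↦ 4^4 + 2|_4 = 258 ⇒ 257

ω^ω + 2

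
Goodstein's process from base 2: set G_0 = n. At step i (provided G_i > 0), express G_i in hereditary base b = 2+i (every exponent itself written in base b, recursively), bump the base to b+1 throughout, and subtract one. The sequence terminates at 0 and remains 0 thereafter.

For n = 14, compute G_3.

18750

G_0 = 14. HB_2(14) = 2^(2 + 1) + 2^2 + 2. Bump = 111. G_1 = 110.
G_1 = 110. HB_3(110) = 3^(3 + 1) + 3^3 + 2. Bump = 1282. G_2 = 1281.
G_2 = 1281. HB_4(1281) = 4^(4 + 1) + 4^4 + 1. Bump = 18751. G_3 = 18750.
G_3 = 18750. HB_5(18750) = 5^(5 + 1) + 5^5. Bump = 326592. G_4 = 326591.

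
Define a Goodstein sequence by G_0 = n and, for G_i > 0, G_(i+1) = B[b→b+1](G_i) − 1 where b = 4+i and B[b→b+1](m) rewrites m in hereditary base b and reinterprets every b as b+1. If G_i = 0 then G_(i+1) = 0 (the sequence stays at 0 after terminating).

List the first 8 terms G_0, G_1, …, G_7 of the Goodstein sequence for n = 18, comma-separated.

18, 26, 36, 48, 53, 58, 63, 68

step 0: 18 = 4^2 + 2; sub 5 for 4: 5^2 + 2; = 27; G_1 = 27−1 = 26
step 1: 26 = 5^2 + 1; sub 6 for 5: 6^2 + 1; = 37; G_2 = 37−1 = 36
step 2: 36 = 6^2; sub 7 for 6: 7^2; = 49; G_3 = 49−1 = 48
step 3: 48 = 6·7 + 6; sub 8 for 7: 6·8 + 6; = 54; G_4 = 54−1 = 53
step 4: 53 = 6·8 + 5; sub 9 for 8: 6·9 + 5; = 59; G_5 = 59−1 = 58
step 5: 58 = 6·9 + 4; sub 10 for 9: 6·10 + 4; = 64; G_6 = 64−1 = 63
step 6: 63 = 6·10 + 3; sub 11 for 10: 6·11 + 3; = 69; G_7 = 69−1 = 68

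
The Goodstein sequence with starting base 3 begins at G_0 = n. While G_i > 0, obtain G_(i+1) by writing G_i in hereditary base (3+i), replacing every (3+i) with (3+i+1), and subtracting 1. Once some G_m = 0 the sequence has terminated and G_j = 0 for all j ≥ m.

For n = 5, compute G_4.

4

[0] 5 ≡ 3 + 2 (base 3). Lift 4: 6. −1: 5.
[1] 5 ≡ 4 + 1 (base 4). Lift 5: 6. −1: 5.
[2] 5 ≡ 5 (base 5). Lift 6: 6. −1: 5.
[3] 5 ≡ 5 (base 6). Lift 7: 5. −1: 4.
[4] 4 ≡ 4 (base 7). Lift 8: 4. −1: 3.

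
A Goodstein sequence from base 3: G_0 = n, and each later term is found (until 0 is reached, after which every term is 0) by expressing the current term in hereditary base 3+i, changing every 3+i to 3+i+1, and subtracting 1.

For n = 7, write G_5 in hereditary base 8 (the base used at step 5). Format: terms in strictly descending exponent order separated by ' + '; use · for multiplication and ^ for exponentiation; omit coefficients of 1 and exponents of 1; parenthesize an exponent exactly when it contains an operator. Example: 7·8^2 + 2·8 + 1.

step 0: 7 = 2·3 + 1; sub 4 for 3: 2·4 + 1; = 9; G_1 = 9−1 = 8
step 1: 8 = 2·4; sub 5 for 4: 2·5; = 10; G_2 = 10−1 = 9
step 2: 9 = 5 + 4; sub 6 for 5: 6 + 4; = 10; G_3 = 10−1 = 9
step 3: 9 = 6 + 3; sub 7 for 6: 7 + 3; = 10; G_4 = 10−1 = 9
step 4: 9 = 7 + 2; sub 8 for 7: 8 + 2; = 10; G_5 = 10−1 = 9
step 5: 9 = 8 + 1; sub 9 for 8: 9 + 1; = 10; G_6 = 10−1 = 9

8 + 1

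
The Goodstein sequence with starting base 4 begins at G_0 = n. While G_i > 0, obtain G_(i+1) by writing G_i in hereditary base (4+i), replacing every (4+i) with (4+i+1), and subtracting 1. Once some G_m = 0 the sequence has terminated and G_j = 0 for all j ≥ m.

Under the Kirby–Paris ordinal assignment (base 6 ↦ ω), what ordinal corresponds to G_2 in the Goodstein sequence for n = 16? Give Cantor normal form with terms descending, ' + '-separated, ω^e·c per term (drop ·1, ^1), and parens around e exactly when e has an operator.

step 0: 16 = 4^2; sub 5 for 4: 5^2; = 25; G_1 = 25−1 = 24
step 1: 24 = 4·5 + 4; sub 6 for 5: 4·6 + 4; = 28; G_2 = 28−1 = 27
step 2: 27 = 4·6 + 3; sub 7 for 6: 4·7 + 3; = 31; G_3 = 31−1 = 30

ω·4 + 3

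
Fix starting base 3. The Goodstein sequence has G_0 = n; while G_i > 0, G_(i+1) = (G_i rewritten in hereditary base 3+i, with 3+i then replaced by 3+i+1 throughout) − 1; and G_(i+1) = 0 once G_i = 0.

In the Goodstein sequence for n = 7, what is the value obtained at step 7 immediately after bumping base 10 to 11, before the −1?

G_0=7  [base 3] 2·3 + 1  →[3↦4]→  2·4 + 1 = 9  −1 ⇒ G_1=8
G_1=8  [base 4] 2·4  →[4↦5]→  2·5 = 10  −1 ⇒ G_2=9
G_2=9  [base 5] 5 + 4  →[5↦6]→  6 + 4 = 10  −1 ⇒ G_3=9
G_3=9  [base 6] 6 + 3  →[6↦7]→  7 + 3 = 10  −1 ⇒ G_4=9
G_4=9  [base 7] 7 + 2  →[7↦8]→  8 + 2 = 10  −1 ⇒ G_5=9
G_5=9  [base 8] 8 + 1  →[8↦9]→  9 + 1 = 10  −1 ⇒ G_6=9
G_6=9  [base 9] 9  →[9↦10]→  10 = 10  −1 ⇒ G_7=9

9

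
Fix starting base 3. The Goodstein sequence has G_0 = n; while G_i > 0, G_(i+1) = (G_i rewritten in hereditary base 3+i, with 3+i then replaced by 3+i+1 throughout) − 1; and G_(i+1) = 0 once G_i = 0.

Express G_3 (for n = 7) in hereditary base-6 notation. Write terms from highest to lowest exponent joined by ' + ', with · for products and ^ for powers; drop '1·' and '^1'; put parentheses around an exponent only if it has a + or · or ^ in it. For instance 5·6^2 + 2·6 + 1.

(0) 7|_3 = 2·3 + 1 ↦ 2·4 + 1|_4 = 9 ⇒ 8
(1) 8|_4 = 2·4 ↦ 2·5|_5 = 10 ⇒ 9
(2) 9|_5 = 5 + 4 ↦ 6 + 4|_6 = 10 ⇒ 9
(3) 9|_6 = 6 + 3 ↦ 7 + 3|_7 = 10 ⇒ 9

6 + 3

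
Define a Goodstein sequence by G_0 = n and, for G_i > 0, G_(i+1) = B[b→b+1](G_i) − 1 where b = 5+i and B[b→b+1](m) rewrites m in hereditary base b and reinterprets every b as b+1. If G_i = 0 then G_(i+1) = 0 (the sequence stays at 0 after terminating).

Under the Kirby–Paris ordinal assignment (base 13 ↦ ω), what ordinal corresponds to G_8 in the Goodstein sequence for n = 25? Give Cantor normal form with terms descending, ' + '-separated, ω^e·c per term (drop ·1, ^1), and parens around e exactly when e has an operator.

ω·4 + 10

25 —HB5→ 5^2 —bump→ 6^2 = 36 —(−1)→ 35
35 —HB6→ 5·6 + 5 —bump→ 5·7 + 5 = 40 —(−1)→ 39
39 —HB7→ 5·7 + 4 —bump→ 5·8 + 4 = 44 —(−1)→ 43
43 —HB8→ 5·8 + 3 —bump→ 5·9 + 3 = 48 —(−1)→ 47
47 —HB9→ 5·9 + 2 —bump→ 5·10 + 2 = 52 —(−1)→ 51
51 —HB10→ 5·10 + 1 —bump→ 5·11 + 1 = 56 —(−1)→ 55
55 —HB11→ 5·11 —bump→ 5·12 = 60 —(−1)→ 59
59 —HB12→ 4·12 + 11 —bump→ 4·13 + 11 = 63 —(−1)→ 62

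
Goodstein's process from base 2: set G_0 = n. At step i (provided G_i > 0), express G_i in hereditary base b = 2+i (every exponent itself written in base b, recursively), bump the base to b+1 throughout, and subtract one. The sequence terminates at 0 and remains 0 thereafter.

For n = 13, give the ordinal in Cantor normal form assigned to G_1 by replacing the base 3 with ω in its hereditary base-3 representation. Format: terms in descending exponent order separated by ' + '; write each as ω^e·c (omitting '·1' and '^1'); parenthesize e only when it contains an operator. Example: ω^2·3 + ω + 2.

G_0 = 13. HB_2(13) = 2^(2 + 1) + 2^2 + 1. Bump = 109. G_1 = 108.
G_1 = 108. HB_3(108) = 3^(3 + 1) + 3^3. Bump = 1280. G_2 = 1279.

ω^(ω + 1) + ω^ω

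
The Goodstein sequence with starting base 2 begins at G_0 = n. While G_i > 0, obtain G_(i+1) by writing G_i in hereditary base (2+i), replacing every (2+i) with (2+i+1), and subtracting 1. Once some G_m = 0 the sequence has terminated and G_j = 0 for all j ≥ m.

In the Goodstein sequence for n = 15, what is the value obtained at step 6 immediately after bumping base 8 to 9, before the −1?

3524450281

15 —HB2→ 2^(2 + 1) + 2^2 + 2 + 1 —bump→ 3^(3 + 1) + 3^3 + 3 + 1 = 112 —(−1)→ 111
111 —HB3→ 3^(3 + 1) + 3^3 + 3 —bump→ 4^(4 + 1) + 4^4 + 4 = 1284 —(−1)→ 1283
1283 —HB4→ 4^(4 + 1) + 4^4 + 3 —bump→ 5^(5 + 1) + 5^5 + 3 = 18753 —(−1)→ 18752
18752 —HB5→ 5^(5 + 1) + 5^5 + 2 —bump→ 6^(6 + 1) + 6^6 + 2 = 326594 —(−1)→ 326593
326593 —HB6→ 6^(6 + 1) + 6^6 + 1 —bump→ 7^(7 + 1) + 7^7 + 1 = 6588345 —(−1)→ 6588344
6588344 —HB7→ 7^(7 + 1) + 7^7 —bump→ 8^(8 + 1) + 8^8 = 150994944 —(−1)→ 150994943
150994943 —HB8→ 8^(8 + 1) + 7·8^7 + 7·8^6 + 7·8^5 + 7·8^4 + 7·8^3 + 7·8^2 + 7·8 + 7 —bump→ 9^(9 + 1) + 7·9^7 + 7·9^6 + 7·9^5 + 7·9^4 + 7·9^3 + 7·9^2 + 7·9 + 7 = 3524450281 —(−1)→ 3524450280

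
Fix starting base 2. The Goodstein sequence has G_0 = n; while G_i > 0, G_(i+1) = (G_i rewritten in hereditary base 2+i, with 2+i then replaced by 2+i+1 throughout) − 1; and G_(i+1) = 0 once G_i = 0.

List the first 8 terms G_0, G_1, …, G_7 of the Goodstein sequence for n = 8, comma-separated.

8, 80, 553, 6310, 93395, 1647195, 33554571, 774841151

8 —HB2→ 2^(2 + 1) —bump→ 3^(3 + 1) = 81 —(−1)→ 80
80 —HB3→ 2·3^3 + 2·3^2 + 2·3 + 2 —bump→ 2·4^4 + 2·4^2 + 2·4 + 2 = 554 —(−1)→ 553
553 —HB4→ 2·4^4 + 2·4^2 + 2·4 + 1 —bump→ 2·5^5 + 2·5^2 + 2·5 + 1 = 6311 —(−1)→ 6310
6310 —HB5→ 2·5^5 + 2·5^2 + 2·5 —bump→ 2·6^6 + 2·6^2 + 2·6 = 93396 —(−1)→ 93395
93395 —HB6→ 2·6^6 + 2·6^2 + 6 + 5 —bump→ 2·7^7 + 2·7^2 + 7 + 5 = 1647196 —(−1)→ 1647195
1647195 —HB7→ 2·7^7 + 2·7^2 + 7 + 4 —bump→ 2·8^8 + 2·8^2 + 8 + 4 = 33554572 —(−1)→ 33554571
33554571 —HB8→ 2·8^8 + 2·8^2 + 8 + 3 —bump→ 2·9^9 + 2·9^2 + 9 + 3 = 774841152 —(−1)→ 774841151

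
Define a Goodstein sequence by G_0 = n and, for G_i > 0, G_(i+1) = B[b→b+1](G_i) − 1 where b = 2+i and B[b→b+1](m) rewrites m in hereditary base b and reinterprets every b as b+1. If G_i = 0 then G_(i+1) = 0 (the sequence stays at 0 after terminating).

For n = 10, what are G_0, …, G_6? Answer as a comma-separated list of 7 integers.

[0] 10 ≡ 2^(2 + 1) + 2 (base 2). Lift 3: 84. −1: 83.
[1] 83 ≡ 3^(3 + 1) + 2 (base 3). Lift 4: 1026. −1: 1025.
[2] 1025 ≡ 4^(4 + 1) + 1 (base 4). Lift 5: 15626. −1: 15625.
[3] 15625 ≡ 5^(5 + 1) (base 5). Lift 6: 279936. −1: 279935.
[4] 279935 ≡ 5·6^6 + 5·6^5 + 5·6^4 + 5·6^3 + 5·6^2 + 5·6 + 5 (base 6). Lift 7: 4215755. −1: 4215754.
[5] 4215754 ≡ 5·7^7 + 5·7^5 + 5·7^4 + 5·7^3 + 5·7^2 + 5·7 + 4 (base 7). Lift 8: 84073324. −1: 84073323.

10, 83, 1025, 15625, 279935, 4215754, 84073323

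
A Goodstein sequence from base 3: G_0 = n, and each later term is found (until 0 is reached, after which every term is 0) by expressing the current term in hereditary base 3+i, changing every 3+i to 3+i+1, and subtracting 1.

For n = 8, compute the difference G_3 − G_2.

G_0 = 8. HB_3(8) = 2·3 + 2. Bump = 10. G_1 = 9.
G_1 = 9. HB_4(9) = 2·4 + 1. Bump = 11. G_2 = 10.
G_2 = 10. HB_5(10) = 2·5. Bump = 12. G_3 = 11.

1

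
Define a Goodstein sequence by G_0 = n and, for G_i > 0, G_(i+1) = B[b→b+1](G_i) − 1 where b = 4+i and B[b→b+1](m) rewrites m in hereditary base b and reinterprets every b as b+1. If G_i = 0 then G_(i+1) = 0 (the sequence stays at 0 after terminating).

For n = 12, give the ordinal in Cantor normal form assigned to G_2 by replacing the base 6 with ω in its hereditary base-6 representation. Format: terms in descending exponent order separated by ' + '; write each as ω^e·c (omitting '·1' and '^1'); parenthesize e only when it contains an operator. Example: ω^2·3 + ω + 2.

step 0: 12 = 3·4; sub 5 for 4: 3·5; = 15; G_1 = 15−1 = 14
step 1: 14 = 2·5 + 4; sub 6 for 5: 2·6 + 4; = 16; G_2 = 16−1 = 15
step 2: 15 = 2·6 + 3; sub 7 for 6: 2·7 + 3; = 17; G_3 = 17−1 = 16

ω·2 + 3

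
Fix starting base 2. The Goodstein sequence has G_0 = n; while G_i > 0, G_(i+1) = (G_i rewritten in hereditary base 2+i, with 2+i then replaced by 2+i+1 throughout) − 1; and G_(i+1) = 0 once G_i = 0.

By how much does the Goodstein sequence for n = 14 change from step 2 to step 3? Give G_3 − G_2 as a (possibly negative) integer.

17469

step 0: 14 = 2^(2 + 1) + 2^2 + 2; sub 3 for 2: 3^(3 + 1) + 3^3 + 3; = 111; G_1 = 111−1 = 110
step 1: 110 = 3^(3 + 1) + 3^3 + 2; sub 4 for 3: 4^(4 + 1) + 4^4 + 2; = 1282; G_2 = 1282−1 = 1281
step 2: 1281 = 4^(4 + 1) + 4^4 + 1; sub 5 for 4: 5^(5 + 1) + 5^5 + 1; = 18751; G_3 = 18751−1 = 18750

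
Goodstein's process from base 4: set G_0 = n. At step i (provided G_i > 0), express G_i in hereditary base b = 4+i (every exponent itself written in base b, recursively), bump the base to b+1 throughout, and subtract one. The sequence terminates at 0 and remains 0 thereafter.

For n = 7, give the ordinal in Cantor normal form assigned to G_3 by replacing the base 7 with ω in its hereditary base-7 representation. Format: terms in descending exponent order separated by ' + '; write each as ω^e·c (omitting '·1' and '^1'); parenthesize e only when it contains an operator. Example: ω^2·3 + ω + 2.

[0] 7 ≡ 4 + 3 (base 4). Lift 5: 8. −1: 7.
[1] 7 ≡ 5 + 2 (base 5). Lift 6: 8. −1: 7.
[2] 7 ≡ 6 + 1 (base 6). Lift 7: 8. −1: 7.
[3] 7 ≡ 7 (base 7). Lift 8: 8. −1: 7.

ω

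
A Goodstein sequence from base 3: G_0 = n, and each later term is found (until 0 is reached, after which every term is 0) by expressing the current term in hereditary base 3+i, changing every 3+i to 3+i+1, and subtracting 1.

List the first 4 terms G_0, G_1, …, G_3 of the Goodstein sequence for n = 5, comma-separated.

5, 5, 5, 5

base 3: 5 = 3 + 2; at 4: 4 + 2 = 6; next = 5
base 4: 5 = 4 + 1; at 5: 5 + 1 = 6; next = 5
base 5: 5 = 5; at 6: 6 = 6; next = 5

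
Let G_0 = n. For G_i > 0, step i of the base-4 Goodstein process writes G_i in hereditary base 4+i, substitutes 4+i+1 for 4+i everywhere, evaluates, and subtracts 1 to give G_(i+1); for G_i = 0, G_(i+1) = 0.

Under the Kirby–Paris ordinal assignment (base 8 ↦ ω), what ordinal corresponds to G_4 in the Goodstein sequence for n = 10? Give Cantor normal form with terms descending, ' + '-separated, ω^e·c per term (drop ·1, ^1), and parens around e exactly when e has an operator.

ω + 5

base 4: 10 = 2·4 + 2; at 5: 2·5 + 2 = 12; next = 11
base 5: 11 = 2·5 + 1; at 6: 2·6 + 1 = 13; next = 12
base 6: 12 = 2·6; at 7: 2·7 = 14; next = 13
base 7: 13 = 7 + 6; at 8: 8 + 6 = 14; next = 13
base 8: 13 = 8 + 5; at 9: 9 + 5 = 14; next = 13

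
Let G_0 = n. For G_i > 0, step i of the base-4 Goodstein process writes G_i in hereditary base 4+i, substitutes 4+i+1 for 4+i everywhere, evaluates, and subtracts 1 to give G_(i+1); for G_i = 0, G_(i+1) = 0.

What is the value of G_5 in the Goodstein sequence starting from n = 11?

15

[0] 11 ≡ 2·4 + 3 (base 4). Lift 5: 13. −1: 12.
[1] 12 ≡ 2·5 + 2 (base 5). Lift 6: 14. −1: 13.
[2] 13 ≡ 2·6 + 1 (base 6). Lift 7: 15. −1: 14.
[3] 14 ≡ 2·7 (base 7). Lift 8: 16. −1: 15.
[4] 15 ≡ 8 + 7 (base 8). Lift 9: 16. −1: 15.
[5] 15 ≡ 9 + 6 (base 9). Lift 10: 16. −1: 15.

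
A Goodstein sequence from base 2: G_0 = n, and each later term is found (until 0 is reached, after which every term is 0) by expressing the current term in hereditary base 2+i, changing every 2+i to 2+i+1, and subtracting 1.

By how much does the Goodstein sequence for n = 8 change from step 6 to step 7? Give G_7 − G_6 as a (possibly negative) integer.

741286580

i=0: 8 = 2^(2 + 1) (b=2); 2→3: 3^(3 + 1) = 81; 81−1 = 80
i=1: 80 = 2·3^3 + 2·3^2 + 2·3 + 2 (b=3); 3→4: 2·4^4 + 2·4^2 + 2·4 + 2 = 554; 554−1 = 553
i=2: 553 = 2·4^4 + 2·4^2 + 2·4 + 1 (b=4); 4→5: 2·5^5 + 2·5^2 + 2·5 + 1 = 6311; 6311−1 = 6310
i=3: 6310 = 2·5^5 + 2·5^2 + 2·5 (b=5); 5→6: 2·6^6 + 2·6^2 + 2·6 = 93396; 93396−1 = 93395
i=4: 93395 = 2·6^6 + 2·6^2 + 6 + 5 (b=6); 6→7: 2·7^7 + 2·7^2 + 7 + 5 = 1647196; 1647196−1 = 1647195
i=5: 1647195 = 2·7^7 + 2·7^2 + 7 + 4 (b=7); 7→8: 2·8^8 + 2·8^2 + 8 + 4 = 33554572; 33554572−1 = 33554571
i=6: 33554571 = 2·8^8 + 2·8^2 + 8 + 3 (b=8); 8→9: 2·9^9 + 2·9^2 + 9 + 3 = 774841152; 774841152−1 = 774841151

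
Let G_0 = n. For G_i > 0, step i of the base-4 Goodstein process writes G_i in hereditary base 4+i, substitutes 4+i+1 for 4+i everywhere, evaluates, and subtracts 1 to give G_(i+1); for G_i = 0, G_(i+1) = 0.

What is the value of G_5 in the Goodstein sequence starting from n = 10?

13

base 4: 10 = 2·4 + 2; at 5: 2·5 + 2 = 12; next = 11
base 5: 11 = 2·5 + 1; at 6: 2·6 + 1 = 13; next = 12
base 6: 12 = 2·6; at 7: 2·7 = 14; next = 13
base 7: 13 = 7 + 6; at 8: 8 + 6 = 14; next = 13
base 8: 13 = 8 + 5; at 9: 9 + 5 = 14; next = 13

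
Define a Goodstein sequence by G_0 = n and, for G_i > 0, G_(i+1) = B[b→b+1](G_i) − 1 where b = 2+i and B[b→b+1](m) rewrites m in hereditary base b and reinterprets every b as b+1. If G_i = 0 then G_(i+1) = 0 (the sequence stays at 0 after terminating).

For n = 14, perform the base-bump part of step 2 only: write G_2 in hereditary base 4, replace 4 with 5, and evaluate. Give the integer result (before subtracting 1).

18751

base 2: 14 = 2^(2 + 1) + 2^2 + 2; at 3: 3^(3 + 1) + 3^3 + 3 = 111; next = 110
base 3: 110 = 3^(3 + 1) + 3^3 + 2; at 4: 4^(4 + 1) + 4^4 + 2 = 1282; next = 1281
base 4: 1281 = 4^(4 + 1) + 4^4 + 1; at 5: 5^(5 + 1) + 5^5 + 1 = 18751; next = 18750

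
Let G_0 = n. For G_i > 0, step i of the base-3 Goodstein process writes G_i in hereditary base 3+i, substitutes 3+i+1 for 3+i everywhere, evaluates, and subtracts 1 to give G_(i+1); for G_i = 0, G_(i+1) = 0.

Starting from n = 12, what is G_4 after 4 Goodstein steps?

[0] 12 ≡ 3^2 + 3 (base 3). Lift 4: 20. −1: 19.
[1] 19 ≡ 4^2 + 3 (base 4). Lift 5: 28. −1: 27.
[2] 27 ≡ 5^2 + 2 (base 5). Lift 6: 38. −1: 37.
[3] 37 ≡ 6^2 + 1 (base 6). Lift 7: 50. −1: 49.
[4] 49 ≡ 7^2 (base 7). Lift 8: 64. −1: 63.

49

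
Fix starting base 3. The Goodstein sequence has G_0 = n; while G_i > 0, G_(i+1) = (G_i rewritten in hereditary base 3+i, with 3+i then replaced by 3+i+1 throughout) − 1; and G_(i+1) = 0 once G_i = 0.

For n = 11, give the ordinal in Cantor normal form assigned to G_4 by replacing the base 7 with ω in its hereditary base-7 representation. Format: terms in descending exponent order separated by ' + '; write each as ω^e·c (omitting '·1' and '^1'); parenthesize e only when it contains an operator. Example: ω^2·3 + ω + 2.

11 —HB3→ 3^2 + 2 —bump→ 4^2 + 2 = 18 —(−1)→ 17
17 —HB4→ 4^2 + 1 —bump→ 5^2 + 1 = 26 —(−1)→ 25
25 —HB5→ 5^2 —bump→ 6^2 = 36 —(−1)→ 35
35 —HB6→ 5·6 + 5 —bump→ 5·7 + 5 = 40 —(−1)→ 39
39 —HB7→ 5·7 + 4 —bump→ 5·8 + 4 = 44 —(−1)→ 43

ω·5 + 4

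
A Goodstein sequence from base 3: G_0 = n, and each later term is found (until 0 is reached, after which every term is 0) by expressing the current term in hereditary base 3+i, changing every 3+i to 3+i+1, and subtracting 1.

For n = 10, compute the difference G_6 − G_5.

step 0: 10 = 3^2 + 1; sub 4 for 3: 4^2 + 1; = 17; G_1 = 17−1 = 16
step 1: 16 = 4^2; sub 5 for 4: 5^2; = 25; G_2 = 25−1 = 24
step 2: 24 = 4·5 + 4; sub 6 for 5: 4·6 + 4; = 28; G_3 = 28−1 = 27
step 3: 27 = 4·6 + 3; sub 7 for 6: 4·7 + 3; = 31; G_4 = 31−1 = 30
step 4: 30 = 4·7 + 2; sub 8 for 7: 4·8 + 2; = 34; G_5 = 34−1 = 33
step 5: 33 = 4·8 + 1; sub 9 for 8: 4·9 + 1; = 37; G_6 = 37−1 = 36

3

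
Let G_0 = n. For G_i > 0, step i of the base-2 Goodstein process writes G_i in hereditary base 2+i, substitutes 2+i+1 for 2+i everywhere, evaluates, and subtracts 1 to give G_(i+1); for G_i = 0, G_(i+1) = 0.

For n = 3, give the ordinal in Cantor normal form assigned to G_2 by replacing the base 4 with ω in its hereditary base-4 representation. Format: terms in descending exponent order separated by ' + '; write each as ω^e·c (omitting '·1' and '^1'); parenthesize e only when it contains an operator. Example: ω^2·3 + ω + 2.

(0) 3|_2 = 2 + 1 ↦ 3 + 1|_3 = 4 ⇒ 3
(1) 3|_3 = 3 ↦ 4|_4 = 4 ⇒ 3

3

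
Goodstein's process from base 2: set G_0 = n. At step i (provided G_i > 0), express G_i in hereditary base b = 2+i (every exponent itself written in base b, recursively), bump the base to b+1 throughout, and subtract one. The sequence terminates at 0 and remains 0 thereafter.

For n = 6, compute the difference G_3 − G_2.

2868

step 0: 6 = 2^2 + 2; sub 3 for 2: 3^3 + 3; = 30; G_1 = 30−1 = 29
step 1: 29 = 3^3 + 2; sub 4 for 3: 4^4 + 2; = 258; G_2 = 258−1 = 257
step 2: 257 = 4^4 + 1; sub 5 for 4: 5^5 + 1; = 3126; G_3 = 3126−1 = 3125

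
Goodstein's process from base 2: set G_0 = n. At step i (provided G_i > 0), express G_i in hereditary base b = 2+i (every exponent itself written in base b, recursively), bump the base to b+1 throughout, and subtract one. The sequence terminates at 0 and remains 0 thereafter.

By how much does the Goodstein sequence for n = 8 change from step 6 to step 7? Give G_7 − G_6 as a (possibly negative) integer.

741286580

[0] 8 ≡ 2^(2 + 1) (base 2). Lift 3: 81. −1: 80.
[1] 80 ≡ 2·3^3 + 2·3^2 + 2·3 + 2 (base 3). Lift 4: 554. −1: 553.
[2] 553 ≡ 2·4^4 + 2·4^2 + 2·4 + 1 (base 4). Lift 5: 6311. −1: 6310.
[3] 6310 ≡ 2·5^5 + 2·5^2 + 2·5 (base 5). Lift 6: 93396. −1: 93395.
[4] 93395 ≡ 2·6^6 + 2·6^2 + 6 + 5 (base 6). Lift 7: 1647196. −1: 1647195.
[5] 1647195 ≡ 2·7^7 + 2·7^2 + 7 + 4 (base 7). Lift 8: 33554572. −1: 33554571.
[6] 33554571 ≡ 2·8^8 + 2·8^2 + 8 + 3 (base 8). Lift 9: 774841152. −1: 774841151.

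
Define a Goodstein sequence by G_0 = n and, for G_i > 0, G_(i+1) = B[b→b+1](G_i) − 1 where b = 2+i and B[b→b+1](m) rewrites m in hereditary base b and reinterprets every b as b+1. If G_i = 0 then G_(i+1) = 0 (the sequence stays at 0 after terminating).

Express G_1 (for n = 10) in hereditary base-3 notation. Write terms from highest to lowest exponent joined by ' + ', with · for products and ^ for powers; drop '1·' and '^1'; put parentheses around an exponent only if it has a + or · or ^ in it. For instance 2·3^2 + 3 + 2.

i=0: 10 = 2^(2 + 1) + 2 (b=2); 2→3: 3^(3 + 1) + 3 = 84; 84−1 = 83
i=1: 83 = 3^(3 + 1) + 2 (b=3); 3→4: 4^(4 + 1) + 2 = 1026; 1026−1 = 1025

3^(3 + 1) + 2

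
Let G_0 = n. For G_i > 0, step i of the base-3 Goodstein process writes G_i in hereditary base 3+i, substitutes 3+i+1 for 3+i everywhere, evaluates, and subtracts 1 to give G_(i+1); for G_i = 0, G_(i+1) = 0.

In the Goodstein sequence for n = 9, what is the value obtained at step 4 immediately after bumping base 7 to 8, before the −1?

(0) 9|_3 = 3^2 ↦ 4^2|_4 = 16 ⇒ 15
(1) 15|_4 = 3·4 + 3 ↦ 3·5 + 3|_5 = 18 ⇒ 17
(2) 17|_5 = 3·5 + 2 ↦ 3·6 + 2|_6 = 20 ⇒ 19
(3) 19|_6 = 3·6 + 1 ↦ 3·7 + 1|_7 = 22 ⇒ 21
(4) 21|_7 = 3·7 ↦ 3·8|_8 = 24 ⇒ 23

24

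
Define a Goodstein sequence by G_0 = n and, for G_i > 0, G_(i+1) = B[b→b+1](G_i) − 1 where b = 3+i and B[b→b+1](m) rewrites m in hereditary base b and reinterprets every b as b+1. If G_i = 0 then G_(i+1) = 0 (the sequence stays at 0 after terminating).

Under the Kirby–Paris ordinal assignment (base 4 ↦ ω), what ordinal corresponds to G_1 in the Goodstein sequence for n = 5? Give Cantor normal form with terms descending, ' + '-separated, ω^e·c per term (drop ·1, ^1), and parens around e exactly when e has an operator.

G_0 = 5. HB_3(5) = 3 + 2. Bump = 6. G_1 = 5.
G_1 = 5. HB_4(5) = 4 + 1. Bump = 6. G_2 = 5.

ω + 1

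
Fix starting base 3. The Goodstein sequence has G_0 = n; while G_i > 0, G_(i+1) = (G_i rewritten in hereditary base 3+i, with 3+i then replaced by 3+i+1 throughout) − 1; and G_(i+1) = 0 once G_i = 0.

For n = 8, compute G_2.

G_0=8  [base 3] 2·3 + 2  →[3↦4]→  2·4 + 2 = 10  −1 ⇒ G_1=9
G_1=9  [base 4] 2·4 + 1  →[4↦5]→  2·5 + 1 = 11  −1 ⇒ G_2=10

10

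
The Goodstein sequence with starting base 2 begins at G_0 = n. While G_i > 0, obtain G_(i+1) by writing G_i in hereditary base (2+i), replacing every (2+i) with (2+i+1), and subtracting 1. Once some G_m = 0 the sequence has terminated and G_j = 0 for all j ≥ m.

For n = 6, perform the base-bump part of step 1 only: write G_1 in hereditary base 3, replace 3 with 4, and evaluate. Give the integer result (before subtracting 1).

G_0=6  [base 2] 2^2 + 2  →[2↦3]→  3^3 + 3 = 30  −1 ⇒ G_1=29
G_1=29  [base 3] 3^3 + 2  →[3↦4]→  4^4 + 2 = 258  −1 ⇒ G_2=257

258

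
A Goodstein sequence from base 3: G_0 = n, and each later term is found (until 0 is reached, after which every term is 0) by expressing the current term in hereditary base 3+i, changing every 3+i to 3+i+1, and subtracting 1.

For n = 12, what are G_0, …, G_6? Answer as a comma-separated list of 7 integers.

12, 19, 27, 37, 49, 63, 69

(0) 12|_3 = 3^2 + 3 ↦ 4^2 + 4|_4 = 20 ⇒ 19
(1) 19|_4 = 4^2 + 3 ↦ 5^2 + 3|_5 = 28 ⇒ 27
(2) 27|_5 = 5^2 + 2 ↦ 6^2 + 2|_6 = 38 ⇒ 37
(3) 37|_6 = 6^2 + 1 ↦ 7^2 + 1|_7 = 50 ⇒ 49
(4) 49|_7 = 7^2 ↦ 8^2|_8 = 64 ⇒ 63
(5) 63|_8 = 7·8 + 7 ↦ 7·9 + 7|_9 = 70 ⇒ 69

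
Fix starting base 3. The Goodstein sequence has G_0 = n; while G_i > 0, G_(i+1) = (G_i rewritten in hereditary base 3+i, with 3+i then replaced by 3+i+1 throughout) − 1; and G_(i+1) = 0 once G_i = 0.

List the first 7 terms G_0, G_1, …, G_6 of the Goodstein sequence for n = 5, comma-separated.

base 3: 5 = 3 + 2; at 4: 4 + 2 = 6; next = 5
base 4: 5 = 4 + 1; at 5: 5 + 1 = 6; next = 5
base 5: 5 = 5; at 6: 6 = 6; next = 5
base 6: 5 = 5; at 7: 5 = 5; next = 4
base 7: 4 = 4; at 8: 4 = 4; next = 3
base 8: 3 = 3; at 9: 3 = 3; next = 2

5, 5, 5, 5, 4, 3, 2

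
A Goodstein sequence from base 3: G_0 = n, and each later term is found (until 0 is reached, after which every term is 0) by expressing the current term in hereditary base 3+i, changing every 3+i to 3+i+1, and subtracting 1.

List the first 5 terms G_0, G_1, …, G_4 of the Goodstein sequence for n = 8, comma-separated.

G_0=8  [base 3] 2·3 + 2  →[3↦4]→  2·4 + 2 = 10  −1 ⇒ G_1=9
G_1=9  [base 4] 2·4 + 1  →[4↦5]→  2·5 + 1 = 11  −1 ⇒ G_2=10
G_2=10  [base 5] 2·5  →[5↦6]→  2·6 = 12  −1 ⇒ G_3=11
G_3=11  [base 6] 6 + 5  →[6↦7]→  7 + 5 = 12  −1 ⇒ G_4=11

8, 9, 10, 11, 11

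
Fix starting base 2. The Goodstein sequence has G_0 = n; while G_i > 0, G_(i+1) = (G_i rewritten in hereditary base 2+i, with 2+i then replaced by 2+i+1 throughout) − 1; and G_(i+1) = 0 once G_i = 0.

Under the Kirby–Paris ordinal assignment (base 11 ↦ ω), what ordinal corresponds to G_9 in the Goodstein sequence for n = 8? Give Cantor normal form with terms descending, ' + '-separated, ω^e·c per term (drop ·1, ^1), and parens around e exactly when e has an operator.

ω^ω·2 + ω^2·2 + ω

step 0: 8 = 2^(2 + 1); sub 3 for 2: 3^(3 + 1); = 81; G_1 = 81−1 = 80
step 1: 80 = 2·3^3 + 2·3^2 + 2·3 + 2; sub 4 for 3: 2·4^4 + 2·4^2 + 2·4 + 2; = 554; G_2 = 554−1 = 553
step 2: 553 = 2·4^4 + 2·4^2 + 2·4 + 1; sub 5 for 4: 2·5^5 + 2·5^2 + 2·5 + 1; = 6311; G_3 = 6311−1 = 6310
step 3: 6310 = 2·5^5 + 2·5^2 + 2·5; sub 6 for 5: 2·6^6 + 2·6^2 + 2·6; = 93396; G_4 = 93396−1 = 93395
step 4: 93395 = 2·6^6 + 2·6^2 + 6 + 5; sub 7 for 6: 2·7^7 + 2·7^2 + 7 + 5; = 1647196; G_5 = 1647196−1 = 1647195
step 5: 1647195 = 2·7^7 + 2·7^2 + 7 + 4; sub 8 for 7: 2·8^8 + 2·8^2 + 8 + 4; = 33554572; G_6 = 33554572−1 = 33554571
step 6: 33554571 = 2·8^8 + 2·8^2 + 8 + 3; sub 9 for 8: 2·9^9 + 2·9^2 + 9 + 3; = 774841152; G_7 = 774841152−1 = 774841151
step 7: 774841151 = 2·9^9 + 2·9^2 + 9 + 2; sub 10 for 9: 2·10^10 + 2·10^2 + 10 + 2; = 20000000212; G_8 = 20000000212−1 = 20000000211
step 8: 20000000211 = 2·10^10 + 2·10^2 + 10 + 1; sub 11 for 10: 2·11^11 + 2·11^2 + 11 + 1; = 570623341476; G_9 = 570623341476−1 = 570623341475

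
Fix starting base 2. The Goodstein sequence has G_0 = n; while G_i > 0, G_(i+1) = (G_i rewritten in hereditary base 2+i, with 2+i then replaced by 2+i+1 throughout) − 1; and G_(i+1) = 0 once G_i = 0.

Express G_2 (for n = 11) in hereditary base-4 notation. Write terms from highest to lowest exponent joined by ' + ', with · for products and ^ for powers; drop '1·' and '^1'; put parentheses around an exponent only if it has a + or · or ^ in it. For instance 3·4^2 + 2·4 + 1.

4^(4 + 1) + 3

(0) 11|_2 = 2^(2 + 1) + 2 + 1 ↦ 3^(3 + 1) + 3 + 1|_3 = 85 ⇒ 84
(1) 84|_3 = 3^(3 + 1) + 3 ↦ 4^(4 + 1) + 4|_4 = 1028 ⇒ 1027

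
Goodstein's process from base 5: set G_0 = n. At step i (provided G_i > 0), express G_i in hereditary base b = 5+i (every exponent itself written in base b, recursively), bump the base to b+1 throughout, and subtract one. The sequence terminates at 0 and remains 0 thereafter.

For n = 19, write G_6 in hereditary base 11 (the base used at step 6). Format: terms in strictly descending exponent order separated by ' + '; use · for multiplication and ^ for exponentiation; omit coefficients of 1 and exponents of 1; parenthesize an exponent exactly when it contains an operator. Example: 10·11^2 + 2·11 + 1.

2·11 + 8

[0] 19 ≡ 3·5 + 4 (base 5). Lift 6: 22. −1: 21.
[1] 21 ≡ 3·6 + 3 (base 6). Lift 7: 24. −1: 23.
[2] 23 ≡ 3·7 + 2 (base 7). Lift 8: 26. −1: 25.
[3] 25 ≡ 3·8 + 1 (base 8). Lift 9: 28. −1: 27.
[4] 27 ≡ 3·9 (base 9). Lift 10: 30. −1: 29.
[5] 29 ≡ 2·10 + 9 (base 10). Lift 11: 31. −1: 30.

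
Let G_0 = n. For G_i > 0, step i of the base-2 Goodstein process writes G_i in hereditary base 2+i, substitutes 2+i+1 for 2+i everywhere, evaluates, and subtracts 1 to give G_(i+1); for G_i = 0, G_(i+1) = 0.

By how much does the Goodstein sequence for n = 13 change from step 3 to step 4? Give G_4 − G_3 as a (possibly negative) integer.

G_0 = 13. HB_2(13) = 2^(2 + 1) + 2^2 + 1. Bump = 109. G_1 = 108.
G_1 = 108. HB_3(108) = 3^(3 + 1) + 3^3. Bump = 1280. G_2 = 1279.
G_2 = 1279. HB_4(1279) = 4^(4 + 1) + 3·4^3 + 3·4^2 + 3·4 + 3. Bump = 16093. G_3 = 16092.
G_3 = 16092. HB_5(16092) = 5^(5 + 1) + 3·5^3 + 3·5^2 + 3·5 + 2. Bump = 280712. G_4 = 280711.

264619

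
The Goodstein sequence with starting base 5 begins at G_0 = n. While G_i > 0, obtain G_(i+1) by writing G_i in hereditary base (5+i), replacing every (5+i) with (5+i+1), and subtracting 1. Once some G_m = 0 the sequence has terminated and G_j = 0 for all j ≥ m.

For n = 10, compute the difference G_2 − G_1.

[0] 10 ≡ 2·5 (base 5). Lift 6: 12. −1: 11.
[1] 11 ≡ 6 + 5 (base 6). Lift 7: 12. −1: 11.

0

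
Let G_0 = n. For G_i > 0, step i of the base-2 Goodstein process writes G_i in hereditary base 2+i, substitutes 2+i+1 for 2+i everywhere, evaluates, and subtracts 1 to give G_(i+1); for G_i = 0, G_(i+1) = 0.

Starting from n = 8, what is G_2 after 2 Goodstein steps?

553

i=0: 8 = 2^(2 + 1) (b=2); 2→3: 3^(3 + 1) = 81; 81−1 = 80
i=1: 80 = 2·3^3 + 2·3^2 + 2·3 + 2 (b=3); 3→4: 2·4^4 + 2·4^2 + 2·4 + 2 = 554; 554−1 = 553
i=2: 553 = 2·4^4 + 2·4^2 + 2·4 + 1 (b=4); 4→5: 2·5^5 + 2·5^2 + 2·5 + 1 = 6311; 6311−1 = 6310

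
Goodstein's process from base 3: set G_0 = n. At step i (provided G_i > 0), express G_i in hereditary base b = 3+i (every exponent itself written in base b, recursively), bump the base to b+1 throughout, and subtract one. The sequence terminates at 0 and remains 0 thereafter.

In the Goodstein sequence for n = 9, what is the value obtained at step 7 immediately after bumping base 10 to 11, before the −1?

(0) 9|_3 = 3^2 ↦ 4^2|_4 = 16 ⇒ 15
(1) 15|_4 = 3·4 + 3 ↦ 3·5 + 3|_5 = 18 ⇒ 17
(2) 17|_5 = 3·5 + 2 ↦ 3·6 + 2|_6 = 20 ⇒ 19
(3) 19|_6 = 3·6 + 1 ↦ 3·7 + 1|_7 = 22 ⇒ 21
(4) 21|_7 = 3·7 ↦ 3·8|_8 = 24 ⇒ 23
(5) 23|_8 = 2·8 + 7 ↦ 2·9 + 7|_9 = 25 ⇒ 24
(6) 24|_9 = 2·9 + 6 ↦ 2·10 + 6|_10 = 26 ⇒ 25
(7) 25|_10 = 2·10 + 5 ↦ 2·11 + 5|_11 = 27 ⇒ 26

27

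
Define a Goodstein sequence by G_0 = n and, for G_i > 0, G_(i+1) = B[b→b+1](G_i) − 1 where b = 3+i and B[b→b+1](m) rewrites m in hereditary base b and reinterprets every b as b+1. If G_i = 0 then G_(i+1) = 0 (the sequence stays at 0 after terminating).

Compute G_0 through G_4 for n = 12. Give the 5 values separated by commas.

12, 19, 27, 37, 49

G_0=12  [base 3] 3^2 + 3  →[3↦4]→  4^2 + 4 = 20  −1 ⇒ G_1=19
G_1=19  [base 4] 4^2 + 3  →[4↦5]→  5^2 + 3 = 28  −1 ⇒ G_2=27
G_2=27  [base 5] 5^2 + 2  →[5↦6]→  6^2 + 2 = 38  −1 ⇒ G_3=37
G_3=37  [base 6] 6^2 + 1  →[6↦7]→  7^2 + 1 = 50  −1 ⇒ G_4=49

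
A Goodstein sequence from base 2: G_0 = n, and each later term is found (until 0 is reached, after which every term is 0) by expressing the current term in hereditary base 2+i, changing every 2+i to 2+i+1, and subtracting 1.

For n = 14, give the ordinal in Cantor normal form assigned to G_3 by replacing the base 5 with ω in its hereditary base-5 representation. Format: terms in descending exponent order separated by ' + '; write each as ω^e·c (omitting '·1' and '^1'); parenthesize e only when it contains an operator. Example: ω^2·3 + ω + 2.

i=0: 14 = 2^(2 + 1) + 2^2 + 2 (b=2); 2→3: 3^(3 + 1) + 3^3 + 3 = 111; 111−1 = 110
i=1: 110 = 3^(3 + 1) + 3^3 + 2 (b=3); 3→4: 4^(4 + 1) + 4^4 + 2 = 1282; 1282−1 = 1281
i=2: 1281 = 4^(4 + 1) + 4^4 + 1 (b=4); 4→5: 5^(5 + 1) + 5^5 + 1 = 18751; 18751−1 = 18750
i=3: 18750 = 5^(5 + 1) + 5^5 (b=5); 5→6: 6^(6 + 1) + 6^6 = 326592; 326592−1 = 326591

ω^(ω + 1) + ω^ω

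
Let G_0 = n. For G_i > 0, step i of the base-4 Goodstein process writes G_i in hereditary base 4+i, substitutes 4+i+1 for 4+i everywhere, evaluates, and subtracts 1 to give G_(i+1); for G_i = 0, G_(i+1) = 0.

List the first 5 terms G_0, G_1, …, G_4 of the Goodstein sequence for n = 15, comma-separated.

15, 17, 19, 21, 23

G_0 = 15. HB_4(15) = 3·4 + 3. Bump = 18. G_1 = 17.
G_1 = 17. HB_5(17) = 3·5 + 2. Bump = 20. G_2 = 19.
G_2 = 19. HB_6(19) = 3·6 + 1. Bump = 22. G_3 = 21.
G_3 = 21. HB_7(21) = 3·7. Bump = 24. G_4 = 23.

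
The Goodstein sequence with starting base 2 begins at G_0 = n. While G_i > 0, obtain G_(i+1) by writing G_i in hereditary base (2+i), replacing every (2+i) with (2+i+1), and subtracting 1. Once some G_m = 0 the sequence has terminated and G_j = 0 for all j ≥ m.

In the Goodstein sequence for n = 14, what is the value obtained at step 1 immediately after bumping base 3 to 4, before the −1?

[0] 14 ≡ 2^(2 + 1) + 2^2 + 2 (base 2). Lift 3: 111. −1: 110.
[1] 110 ≡ 3^(3 + 1) + 3^3 + 2 (base 3). Lift 4: 1282. −1: 1281.

1282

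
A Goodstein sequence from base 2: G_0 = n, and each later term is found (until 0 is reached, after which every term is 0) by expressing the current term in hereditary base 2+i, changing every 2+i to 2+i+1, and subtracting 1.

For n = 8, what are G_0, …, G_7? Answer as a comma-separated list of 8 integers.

8, 80, 553, 6310, 93395, 1647195, 33554571, 774841151

step 0: 8 = 2^(2 + 1); sub 3 for 2: 3^(3 + 1); = 81; G_1 = 81−1 = 80
step 1: 80 = 2·3^3 + 2·3^2 + 2·3 + 2; sub 4 for 3: 2·4^4 + 2·4^2 + 2·4 + 2; = 554; G_2 = 554−1 = 553
step 2: 553 = 2·4^4 + 2·4^2 + 2·4 + 1; sub 5 for 4: 2·5^5 + 2·5^2 + 2·5 + 1; = 6311; G_3 = 6311−1 = 6310
step 3: 6310 = 2·5^5 + 2·5^2 + 2·5; sub 6 for 5: 2·6^6 + 2·6^2 + 2·6; = 93396; G_4 = 93396−1 = 93395
step 4: 93395 = 2·6^6 + 2·6^2 + 6 + 5; sub 7 for 6: 2·7^7 + 2·7^2 + 7 + 5; = 1647196; G_5 = 1647196−1 = 1647195
step 5: 1647195 = 2·7^7 + 2·7^2 + 7 + 4; sub 8 for 7: 2·8^8 + 2·8^2 + 8 + 4; = 33554572; G_6 = 33554572−1 = 33554571
step 6: 33554571 = 2·8^8 + 2·8^2 + 8 + 3; sub 9 for 8: 2·9^9 + 2·9^2 + 9 + 3; = 774841152; G_7 = 774841152−1 = 774841151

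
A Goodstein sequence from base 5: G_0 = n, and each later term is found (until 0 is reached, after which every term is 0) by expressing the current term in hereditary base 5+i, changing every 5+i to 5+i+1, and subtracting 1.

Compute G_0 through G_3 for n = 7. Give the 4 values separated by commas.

step 0: 7 = 5 + 2; sub 6 for 5: 6 + 2; = 8; G_1 = 8−1 = 7
step 1: 7 = 6 + 1; sub 7 for 6: 7 + 1; = 8; G_2 = 8−1 = 7
step 2: 7 = 7; sub 8 for 7: 8; = 8; G_3 = 8−1 = 7

7, 7, 7, 7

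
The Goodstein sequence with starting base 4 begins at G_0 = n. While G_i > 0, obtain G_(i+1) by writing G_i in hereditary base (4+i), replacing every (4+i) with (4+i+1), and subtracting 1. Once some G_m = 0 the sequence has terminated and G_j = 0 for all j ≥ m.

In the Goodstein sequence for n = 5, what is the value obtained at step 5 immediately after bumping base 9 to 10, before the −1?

2

step 0: 5 = 4 + 1; sub 5 for 4: 5 + 1; = 6; G_1 = 6−1 = 5
step 1: 5 = 5; sub 6 for 5: 6; = 6; G_2 = 6−1 = 5
step 2: 5 = 5; sub 7 for 6: 5; = 5; G_3 = 5−1 = 4
step 3: 4 = 4; sub 8 for 7: 4; = 4; G_4 = 4−1 = 3
step 4: 3 = 3; sub 9 for 8: 3; = 3; G_5 = 3−1 = 2
step 5: 2 = 2; sub 10 for 9: 2; = 2; G_6 = 2−1 = 1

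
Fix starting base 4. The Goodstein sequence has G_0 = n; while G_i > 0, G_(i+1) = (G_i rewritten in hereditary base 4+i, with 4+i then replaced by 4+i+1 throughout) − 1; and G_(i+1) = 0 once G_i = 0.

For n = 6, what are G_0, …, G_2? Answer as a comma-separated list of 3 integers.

6, 6, 6

i=0: 6 = 4 + 2 (b=4); 4→5: 5 + 2 = 7; 7−1 = 6
i=1: 6 = 5 + 1 (b=5); 5→6: 6 + 1 = 7; 7−1 = 6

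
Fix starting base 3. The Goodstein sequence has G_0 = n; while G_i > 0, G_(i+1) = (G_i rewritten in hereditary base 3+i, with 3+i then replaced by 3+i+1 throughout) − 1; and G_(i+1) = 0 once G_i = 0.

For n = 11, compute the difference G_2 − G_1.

8

(0) 11|_3 = 3^2 + 2 ↦ 4^2 + 2|_4 = 18 ⇒ 17
(1) 17|_4 = 4^2 + 1 ↦ 5^2 + 1|_5 = 26 ⇒ 25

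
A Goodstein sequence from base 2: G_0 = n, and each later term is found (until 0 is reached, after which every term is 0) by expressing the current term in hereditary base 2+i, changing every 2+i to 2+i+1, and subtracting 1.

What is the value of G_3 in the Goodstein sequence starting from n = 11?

15627

[0] 11 ≡ 2^(2 + 1) + 2 + 1 (base 2). Lift 3: 85. −1: 84.
[1] 84 ≡ 3^(3 + 1) + 3 (base 3). Lift 4: 1028. −1: 1027.
[2] 1027 ≡ 4^(4 + 1) + 3 (base 4). Lift 5: 15628. −1: 15627.
[3] 15627 ≡ 5^(5 + 1) + 2 (base 5). Lift 6: 279938. −1: 279937.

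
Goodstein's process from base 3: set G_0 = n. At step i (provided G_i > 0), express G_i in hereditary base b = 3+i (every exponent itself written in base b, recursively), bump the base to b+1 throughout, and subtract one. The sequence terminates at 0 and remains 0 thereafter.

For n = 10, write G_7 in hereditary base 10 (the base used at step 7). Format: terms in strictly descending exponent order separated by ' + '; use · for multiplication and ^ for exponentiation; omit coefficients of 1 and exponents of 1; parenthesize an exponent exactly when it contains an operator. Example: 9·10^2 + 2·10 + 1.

10 —HB3→ 3^2 + 1 —bump→ 4^2 + 1 = 17 —(−1)→ 16
16 —HB4→ 4^2 —bump→ 5^2 = 25 —(−1)→ 24
24 —HB5→ 4·5 + 4 —bump→ 4·6 + 4 = 28 —(−1)→ 27
27 —HB6→ 4·6 + 3 —bump→ 4·7 + 3 = 31 —(−1)→ 30
30 —HB7→ 4·7 + 2 —bump→ 4·8 + 2 = 34 —(−1)→ 33
33 —HB8→ 4·8 + 1 —bump→ 4·9 + 1 = 37 —(−1)→ 36
36 —HB9→ 4·9 —bump→ 4·10 = 40 —(−1)→ 39
39 —HB10→ 3·10 + 9 —bump→ 3·11 + 9 = 42 —(−1)→ 41

3·10 + 9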